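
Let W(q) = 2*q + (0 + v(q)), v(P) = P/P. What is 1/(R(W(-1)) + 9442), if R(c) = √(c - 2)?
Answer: 9442/89151367 - I*√3/89151367 ≈ 0.00010591 - 1.9428e-8*I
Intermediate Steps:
v(P) = 1
W(q) = 1 + 2*q (W(q) = 2*q + (0 + 1) = 2*q + 1 = 1 + 2*q)
R(c) = √(-2 + c)
1/(R(W(-1)) + 9442) = 1/(√(-2 + (1 + 2*(-1))) + 9442) = 1/(√(-2 + (1 - 2)) + 9442) = 1/(√(-2 - 1) + 9442) = 1/(√(-3) + 9442) = 1/(I*√3 + 9442) = 1/(9442 + I*√3)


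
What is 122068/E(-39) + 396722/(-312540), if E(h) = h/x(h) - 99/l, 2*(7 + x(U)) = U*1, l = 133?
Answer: 14940294474977/89021810 ≈ 1.6783e+5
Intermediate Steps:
x(U) = -7 + U/2 (x(U) = -7 + (U*1)/2 = -7 + U/2)
E(h) = -99/133 + h/(-7 + h/2) (E(h) = h/(-7 + h/2) - 99/133 = -99/133 + h/(-7 + h/2))
122068/E(-39) + 396722/(-312540) = 122068/(((1386 + 167*(-39))/(133*(-14 - 39)))) + 396722/(-312540) = 122068/(((1/133)*(1386 - 6513)/(-53))) + 396722*(-1/312540) = 122068/(((1/133)*(-1/53)*(-5127))) - 198361/156270 = 122068/(5127/7049) - 198361/156270 = 122068*(7049/5127) - 198361/156270 = 860457332/5127 - 198361/156270 = 14940294474977/89021810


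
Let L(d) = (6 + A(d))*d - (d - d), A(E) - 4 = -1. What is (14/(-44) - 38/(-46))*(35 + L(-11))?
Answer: -8224/253 ≈ -32.506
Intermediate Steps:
A(E) = 3 (A(E) = 4 - 1 = 3)
L(d) = 9*d (L(d) = (6 + 3)*d - (d - d) = 9*d - 1*0 = 9*d + 0 = 9*d)
(14/(-44) - 38/(-46))*(35 + L(-11)) = (14/(-44) - 38/(-46))*(35 + 9*(-11)) = (14*(-1/44) - 38*(-1/46))*(35 - 99) = (-7/22 + 19/23)*(-64) = (257/506)*(-64) = -8224/253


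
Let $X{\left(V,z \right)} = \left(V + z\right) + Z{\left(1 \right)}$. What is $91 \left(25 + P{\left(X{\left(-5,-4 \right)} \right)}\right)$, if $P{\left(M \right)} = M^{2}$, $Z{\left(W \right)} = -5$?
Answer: $20111$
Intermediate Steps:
$X{\left(V,z \right)} = -5 + V + z$ ($X{\left(V,z \right)} = \left(V + z\right) - 5 = -5 + V + z$)
$91 \left(25 + P{\left(X{\left(-5,-4 \right)} \right)}\right) = 91 \left(25 + \left(-5 - 5 - 4\right)^{2}\right) = 91 \left(25 + \left(-14\right)^{2}\right) = 91 \left(25 + 196\right) = 91 \cdot 221 = 20111$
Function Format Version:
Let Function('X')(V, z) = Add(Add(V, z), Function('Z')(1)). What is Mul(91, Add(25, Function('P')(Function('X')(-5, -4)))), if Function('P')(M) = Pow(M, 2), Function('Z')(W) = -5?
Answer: 20111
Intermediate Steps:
Function('X')(V, z) = Add(-5, V, z) (Function('X')(V, z) = Add(Add(V, z), -5) = Add(-5, V, z))
Mul(91, Add(25, Function('P')(Function('X')(-5, -4)))) = Mul(91, Add(25, Pow(Add(-5, -5, -4), 2))) = Mul(91, Add(25, Pow(-14, 2))) = Mul(91, Add(25, 196)) = Mul(91, 221) = 20111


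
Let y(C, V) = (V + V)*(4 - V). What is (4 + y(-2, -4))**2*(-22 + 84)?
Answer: 223200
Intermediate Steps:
y(C, V) = 2*V*(4 - V) (y(C, V) = (2*V)*(4 - V) = 2*V*(4 - V))
(4 + y(-2, -4))**2*(-22 + 84) = (4 + 2*(-4)*(4 - 1*(-4)))**2*(-22 + 84) = (4 + 2*(-4)*(4 + 4))**2*62 = (4 + 2*(-4)*8)**2*62 = (4 - 64)**2*62 = (-60)**2*62 = 3600*62 = 223200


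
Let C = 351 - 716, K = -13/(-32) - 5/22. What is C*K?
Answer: -22995/352 ≈ -65.327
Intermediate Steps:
K = 63/352 (K = -13*(-1/32) - 5*1/22 = 13/32 - 5/22 = 63/352 ≈ 0.17898)
C = -365
C*K = -365*63/352 = -22995/352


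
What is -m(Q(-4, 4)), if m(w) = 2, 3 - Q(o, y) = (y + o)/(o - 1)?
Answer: -2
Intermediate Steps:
Q(o, y) = 3 - (o + y)/(-1 + o) (Q(o, y) = 3 - (y + o)/(o - 1) = 3 - (o + y)/(-1 + o))
-m(Q(-4, 4)) = -1*2 = -2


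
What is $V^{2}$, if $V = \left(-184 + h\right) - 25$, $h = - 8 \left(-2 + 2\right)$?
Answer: $43681$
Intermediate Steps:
$h = 0$ ($h = \left(-8\right) 0 = 0$)
$V = -209$ ($V = \left(-184 + 0\right) - 25 = -184 - 25 = -209$)
$V^{2} = \left(-209\right)^{2} = 43681$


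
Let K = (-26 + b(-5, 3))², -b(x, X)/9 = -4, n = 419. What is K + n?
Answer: 519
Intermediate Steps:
b(x, X) = 36 (b(x, X) = -9*(-4) = 36)
K = 100 (K = (-26 + 36)² = 10² = 100)
K + n = 100 + 419 = 519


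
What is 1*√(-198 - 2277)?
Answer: 15*I*√11 ≈ 49.749*I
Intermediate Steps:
1*√(-198 - 2277) = 1*√(-2475) = 1*(15*I*√11) = 15*I*√11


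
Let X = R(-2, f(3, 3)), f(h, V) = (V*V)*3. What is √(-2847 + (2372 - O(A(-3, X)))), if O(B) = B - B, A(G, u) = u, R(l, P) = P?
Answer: 5*I*√19 ≈ 21.794*I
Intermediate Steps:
f(h, V) = 3*V² (f(h, V) = V²*3 = 3*V²)
X = 27 (X = 3*3² = 3*9 = 27)
O(B) = 0
√(-2847 + (2372 - O(A(-3, X)))) = √(-2847 + (2372 - 1*0)) = √(-2847 + (2372 + 0)) = √(-2847 + 2372) = √(-475) = 5*I*√19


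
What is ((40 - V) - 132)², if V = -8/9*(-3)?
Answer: 80656/9 ≈ 8961.8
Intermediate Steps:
V = 8/3 (V = -8*⅑*(-3) = -8/9*(-3) = 8/3 ≈ 2.6667)
((40 - V) - 132)² = ((40 - 1*8/3) - 132)² = ((40 - 8/3) - 132)² = (112/3 - 132)² = (-284/3)² = 80656/9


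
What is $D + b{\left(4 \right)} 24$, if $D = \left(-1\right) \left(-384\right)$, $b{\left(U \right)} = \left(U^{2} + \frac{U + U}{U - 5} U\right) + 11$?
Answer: $264$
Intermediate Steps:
$b{\left(U \right)} = 11 + U^{2} + \frac{2 U^{2}}{-5 + U}$ ($b{\left(U \right)} = \left(U^{2} + \frac{2 U}{-5 + U} U\right) + 11 = \left(U^{2} + \frac{2 U^{2}}{-5 + U}\right) + 11 = 11 + U^{2} + \frac{2 U^{2}}{-5 + U}$)
$D = 384$
$D + b{\left(4 \right)} 24 = 384 + \frac{-55 + 4^{3} - 3 \cdot 4^{2} + 11 \cdot 4}{-5 + 4} \cdot 24 = 384 + \frac{-55 + 64 - 48 + 44}{-1} \cdot 24 = 384 + - (-55 + 64 - 48 + 44) 24 = 384 + \left(-1\right) 5 \cdot 24 = 384 - 120 = 264$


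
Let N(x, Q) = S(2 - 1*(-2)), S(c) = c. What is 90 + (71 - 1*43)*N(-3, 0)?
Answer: 202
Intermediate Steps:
N(x, Q) = 4 (N(x, Q) = 2 - 1*(-2) = 2 + 2 = 4)
90 + (71 - 1*43)*N(-3, 0) = 90 + (71 - 1*43)*4 = 90 + (71 - 43)*4 = 90 + 28*4 = 90 + 112 = 202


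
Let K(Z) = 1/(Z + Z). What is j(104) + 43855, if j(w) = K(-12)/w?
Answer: 109462079/2496 ≈ 43855.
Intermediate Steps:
K(Z) = 1/(2*Z)
j(w) = -1/(24*w) (j(w) = ((½)/(-12))/w = ((½)*(-1/12))/w = -1/(24*w))
j(104) + 43855 = -1/24/104 + 43855 = -1/24*1/104 + 43855 = -1/2496 + 43855 = 109462079/2496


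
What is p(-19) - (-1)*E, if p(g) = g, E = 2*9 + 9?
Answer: 8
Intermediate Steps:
E = 27 (E = 18 + 9 = 27)
p(-19) - (-1)*E = -19 - (-1)*27 = -19 - 1*(-27) = -19 + 27 = 8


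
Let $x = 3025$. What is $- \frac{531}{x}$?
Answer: $- \frac{531}{3025} \approx -0.17554$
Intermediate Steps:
$- \frac{531}{x} = - \frac{531}{3025}$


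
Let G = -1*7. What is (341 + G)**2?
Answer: 111556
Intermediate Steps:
G = -7
(341 + G)**2 = (341 - 7)**2 = 334**2 = 111556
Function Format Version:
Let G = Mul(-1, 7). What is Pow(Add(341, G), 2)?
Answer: 111556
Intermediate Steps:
G = -7
Pow(Add(341, G), 2) = Pow(Add(341, -7), 2) = Pow(334, 2) = 111556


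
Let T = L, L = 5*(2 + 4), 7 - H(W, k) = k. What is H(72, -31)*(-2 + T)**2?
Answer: 29792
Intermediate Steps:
H(W, k) = 7 - k
L = 30 (L = 5*6 = 30)
T = 30
H(72, -31)*(-2 + T)**2 = (7 - 1*(-31))*(-2 + 30)**2 = (7 + 31)*28**2 = 38*784 = 29792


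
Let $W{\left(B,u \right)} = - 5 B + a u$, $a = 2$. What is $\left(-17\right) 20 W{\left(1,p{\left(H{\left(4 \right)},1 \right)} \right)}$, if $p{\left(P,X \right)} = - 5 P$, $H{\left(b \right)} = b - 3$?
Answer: $5100$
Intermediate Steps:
$H{\left(b \right)} = -3 + b$
$W{\left(B,u \right)} = - 5 B + 2 u$
$\left(-17\right) 20 W{\left(1,p{\left(H{\left(4 \right)},1 \right)} \right)} = \left(-17\right) 20 \left(\left(-5\right) 1 + 2 \left(- 5 \left(-3 + 4\right)\right)\right) = - 340 \left(-5 + 2 \left(\left(-5\right) 1\right)\right) = - 340 \left(-5 + 2 \left(-5\right)\right) = - 340 \left(-5 - 10\right) = \left(-340\right) \left(-15\right) = 5100$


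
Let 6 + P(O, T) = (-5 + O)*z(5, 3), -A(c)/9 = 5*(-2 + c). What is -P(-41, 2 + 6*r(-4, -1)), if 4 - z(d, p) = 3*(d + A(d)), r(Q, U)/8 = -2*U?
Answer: 18130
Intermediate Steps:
r(Q, U) = -16*U (r(Q, U) = 8*(-2*U) = -16*U)
A(c) = 90 - 45*c (A(c) = -45*(-2 + c) = -9*(-10 + 5*c) = 90 - 45*c)
z(d, p) = -266 + 132*d (z(d, p) = 4 - 3*(d + (90 - 45*d)) = 4 - 3*(90 - 44*d) = 4 - (270 - 132*d) = 4 + (-270 + 132*d) = -266 + 132*d)
P(O, T) = -1976 + 394*O (P(O, T) = -6 + (-5 + O)*(-266 + 132*5) = -6 + (-5 + O)*(-266 + 660) = -6 + (-5 + O)*394 = -6 + (-1970 + 394*O) = -1976 + 394*O)
-P(-41, 2 + 6*r(-4, -1)) = -(-1976 + 394*(-41)) = -(-1976 - 16154) = -1*(-18130) = 18130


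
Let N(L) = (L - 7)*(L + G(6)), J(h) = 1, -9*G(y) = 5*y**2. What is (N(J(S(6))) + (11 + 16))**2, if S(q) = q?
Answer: 19881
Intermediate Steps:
G(y) = -5*y**2/9
N(L) = (-20 + L)*(-7 + L) (N(L) = (L - 7)*(L - 5/9*6**2) = (-7 + L)*(L - 5/9*36) = (-7 + L)*(L - 20) = (-7 + L)*(-20 + L) = (-20 + L)*(-7 + L))
(N(J(S(6))) + (11 + 16))**2 = ((140 + 1**2 - 27*1) + (11 + 16))**2 = ((140 + 1 - 27) + 27)**2 = (114 + 27)**2 = 141**2 = 19881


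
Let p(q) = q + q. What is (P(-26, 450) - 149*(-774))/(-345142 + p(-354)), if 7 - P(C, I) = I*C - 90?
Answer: -127123/345850 ≈ -0.36757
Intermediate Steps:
P(C, I) = 97 - C*I (P(C, I) = 7 - (I*C - 90) = 7 - (C*I - 90) = 7 - (-90 + C*I) = 7 + (90 - C*I) = 97 - C*I)
p(q) = 2*q
(P(-26, 450) - 149*(-774))/(-345142 + p(-354)) = ((97 - 1*(-26)*450) - 149*(-774))/(-345142 + 2*(-354)) = ((97 + 11700) + 115326)/(-345142 - 708) = (11797 + 115326)/(-345850) = 127123*(-1/345850) = -127123/345850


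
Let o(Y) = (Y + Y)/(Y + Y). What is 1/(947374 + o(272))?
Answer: 1/947375 ≈ 1.0555e-6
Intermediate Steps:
o(Y) = 1 (o(Y) = (2*Y)/((2*Y)) = (2*Y)*(1/(2*Y)) = 1)
1/(947374 + o(272)) = 1/(947374 + 1) = 1/947375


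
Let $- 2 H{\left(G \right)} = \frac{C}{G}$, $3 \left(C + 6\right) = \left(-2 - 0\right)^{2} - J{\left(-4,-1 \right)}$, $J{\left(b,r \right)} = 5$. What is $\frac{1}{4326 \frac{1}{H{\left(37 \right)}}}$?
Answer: $\frac{19}{960372} \approx 1.9784 \cdot 10^{-5}$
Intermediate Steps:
$C = - \frac{19}{3}$ ($C = -6 + \frac{\left(-2 - 0\right)^{2} - 5}{3} = -6 + \frac{\left(-2 + 0\right)^{2} - 5}{3} = -6 + \frac{\left(-2\right)^{2} - 5}{3} = -6 + \frac{4 - 5}{3} = -6 + \frac{1}{3} \left(-1\right) = -6 - \frac{1}{3} = - \frac{19}{3} \approx -6.3333$)
$H{\left(G \right)} = \frac{19}{6 G}$ ($H{\left(G \right)} = - \frac{\left(- \frac{19}{3}\right) \frac{1}{G}}{2} = \frac{19}{6 G}$)
$\frac{1}{4326 \frac{1}{H{\left(37 \right)}}} = \frac{1}{4326 \frac{1}{\frac{19}{6} \cdot \frac{1}{37}}} = \frac{1}{4326 \frac{1}{\frac{19}{222}}} = \frac{1}{4326 \cdot \frac{222}{19}} = \frac{1}{\frac{960372}{19}} = \frac{19}{960372}$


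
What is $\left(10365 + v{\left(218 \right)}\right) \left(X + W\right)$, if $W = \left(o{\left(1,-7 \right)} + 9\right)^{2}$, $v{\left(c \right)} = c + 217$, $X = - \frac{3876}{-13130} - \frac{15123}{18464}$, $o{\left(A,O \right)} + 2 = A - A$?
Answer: $\frac{793272497895}{1515202} \approx 5.2354 \cdot 10^{5}$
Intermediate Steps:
$o{\left(A,O \right)} = -2$ ($o{\left(A,O \right)} = -2 + \left(A - A\right) = -2 + 0 = -2$)
$X = - \frac{63499263}{121216160}$ ($X = \left(-3876\right) \left(- \frac{1}{13130}\right) - \frac{15123}{18464} = \frac{1938}{6565} - \frac{15123}{18464} = - \frac{63499263}{121216160} \approx -0.52385$)
$v{\left(c \right)} = 217 + c$
$W = 49$ ($W = \left(-2 + 9\right)^{2} = 7^{2} = 49$)
$\left(10365 + v{\left(218 \right)}\right) \left(X + W\right) = \left(10365 + \left(217 + 218\right)\right) \left(- \frac{63499263}{121216160} + 49\right) = \left(10365 + 435\right) \frac{5876092577}{121216160} = 10800 \cdot \frac{5876092577}{121216160} = \frac{793272497895}{1515202}$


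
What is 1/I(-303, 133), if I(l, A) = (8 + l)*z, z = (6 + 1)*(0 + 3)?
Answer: -1/6195 ≈ -0.00016142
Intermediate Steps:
z = 21 (z = 7*3 = 21)
I(l, A) = 168 + 21*l (I(l, A) = (8 + l)*21 = 168 + 21*l)
1/I(-303, 133) = 1/(168 + 21*(-303)) = 1/(168 - 6363) = 1/(-6195) = -1/6195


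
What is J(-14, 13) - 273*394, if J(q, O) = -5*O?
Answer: -107627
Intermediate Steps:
J(-14, 13) - 273*394 = -5*13 - 273*394 = -65 - 107562 = -107627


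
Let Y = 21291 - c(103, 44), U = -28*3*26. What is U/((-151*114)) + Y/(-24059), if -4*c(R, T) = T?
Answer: -52357962/69025271 ≈ -0.75853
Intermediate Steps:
c(R, T) = -T/4
U = -2184 (U = -84*26 = -2184)
Y = 21302 (Y = 21291 - (-1)*44/4 = 21291 - 1*(-11) = 21291 + 11 = 21302)
U/((-151*114)) + Y/(-24059) = -2184/((-151*114)) + 21302/(-24059) = -2184/(-17214) + 21302*(-1/24059) = -2184*(-1/17214) - 21302/24059 = 364/2869 - 21302/24059 = -52357962/69025271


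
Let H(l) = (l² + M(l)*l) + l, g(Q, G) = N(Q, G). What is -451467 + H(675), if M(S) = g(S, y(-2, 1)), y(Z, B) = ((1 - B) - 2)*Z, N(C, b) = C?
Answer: 460458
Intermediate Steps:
y(Z, B) = Z*(-1 - B) (y(Z, B) = (-1 - B)*Z = Z*(-1 - B))
g(Q, G) = Q
M(S) = S
H(l) = l + 2*l² (H(l) = (l² + l*l) + l = (l² + l²) + l = 2*l² + l = l + 2*l²)
-451467 + H(675) = -451467 + 675*(1 + 2*675) = -451467 + 675*(1 + 1350) = -451467 + 675*1351 = -451467 + 911925 = 460458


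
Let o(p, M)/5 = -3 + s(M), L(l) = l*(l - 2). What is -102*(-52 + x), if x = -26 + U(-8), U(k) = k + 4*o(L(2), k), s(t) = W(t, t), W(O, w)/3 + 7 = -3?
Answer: 76092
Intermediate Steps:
W(O, w) = -30 (W(O, w) = -21 + 3*(-3) = -21 - 9 = -30)
s(t) = -30
L(l) = l*(-2 + l)
o(p, M) = -165 (o(p, M) = 5*(-3 - 30) = 5*(-33) = -165)
U(k) = -660 + k (U(k) = k + 4*(-165) = k - 660 = -660 + k)
x = -694 (x = -26 + (-660 - 8) = -26 - 668 = -694)
-102*(-52 + x) = -102*(-52 - 694) = -102*(-746) = 76092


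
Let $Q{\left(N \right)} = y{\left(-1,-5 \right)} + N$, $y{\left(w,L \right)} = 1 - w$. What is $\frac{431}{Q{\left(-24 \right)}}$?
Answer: $- \frac{431}{22} \approx -19.591$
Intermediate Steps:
$Q{\left(N \right)} = 2 + N$ ($Q{\left(N \right)} = \left(1 - -1\right) + N = \left(1 + 1\right) + N = 2 + N$)
$\frac{431}{Q{\left(-24 \right)}} = \frac{431}{2 - 24} = \frac{431}{-22} = 431 \left(- \frac{1}{22}\right) = - \frac{431}{22}$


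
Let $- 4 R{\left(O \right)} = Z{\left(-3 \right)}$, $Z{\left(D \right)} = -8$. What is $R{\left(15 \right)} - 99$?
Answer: $-97$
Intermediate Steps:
$R{\left(O \right)} = 2$ ($R{\left(O \right)} = \left(- \frac{1}{4}\right) \left(-8\right) = 2$)
$R{\left(15 \right)} - 99 = 2 - 99 = -97$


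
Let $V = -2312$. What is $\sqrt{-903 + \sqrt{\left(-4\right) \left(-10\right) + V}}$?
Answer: $\sqrt{-903 + 4 i \sqrt{142}} \approx 0.79283 + 30.06 i$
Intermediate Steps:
$\sqrt{-903 + \sqrt{\left(-4\right) \left(-10\right) + V}} = \sqrt{-903 + \sqrt{\left(-4\right) \left(-10\right) - 2312}} = \sqrt{-903 + \sqrt{40 - 2312}} = \sqrt{-903 + \sqrt{-2272}} = \sqrt{-903 + 4 i \sqrt{142}}$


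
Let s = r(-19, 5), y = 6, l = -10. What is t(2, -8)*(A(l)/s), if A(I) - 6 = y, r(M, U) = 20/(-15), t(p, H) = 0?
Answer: 0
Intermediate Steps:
r(M, U) = -4/3 (r(M, U) = 20*(-1/15) = -4/3)
A(I) = 12 (A(I) = 6 + 6 = 12)
s = -4/3 ≈ -1.3333
t(2, -8)*(A(l)/s) = 0*(12/(-4/3)) = 0*(12*(-¾)) = 0*(-9) = 0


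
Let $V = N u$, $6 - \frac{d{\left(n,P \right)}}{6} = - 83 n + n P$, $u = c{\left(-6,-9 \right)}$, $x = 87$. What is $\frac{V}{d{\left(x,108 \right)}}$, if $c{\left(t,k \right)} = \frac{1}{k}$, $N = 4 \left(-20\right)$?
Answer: $- \frac{40}{58563} \approx -0.00068303$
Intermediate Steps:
$N = -80$
$u = - \frac{1}{9}$ ($u = \frac{1}{-9} = - \frac{1}{9} \approx -0.11111$)
$d{\left(n,P \right)} = 36 + 498 n - 6 P n$ ($d{\left(n,P \right)} = 36 - 6 \left(- 83 n + n P\right) = 36 - 6 \left(- 83 n + P n\right) = 36 - \left(- 498 n + 6 P n\right) = 36 + 498 n - 6 P n$)
$V = \frac{80}{9}$ ($V = \left(-80\right) \left(- \frac{1}{9}\right) = \frac{80}{9} \approx 8.8889$)
$\frac{V}{d{\left(x,108 \right)}} = \frac{80}{9 \left(36 + 498 \cdot 87 - 648 \cdot 87\right)} = \frac{80}{9 \left(36 + 43326 - 56376\right)} = \frac{80}{9 \left(-13014\right)} = \frac{80}{9} \left(- \frac{1}{13014}\right) = - \frac{40}{58563}$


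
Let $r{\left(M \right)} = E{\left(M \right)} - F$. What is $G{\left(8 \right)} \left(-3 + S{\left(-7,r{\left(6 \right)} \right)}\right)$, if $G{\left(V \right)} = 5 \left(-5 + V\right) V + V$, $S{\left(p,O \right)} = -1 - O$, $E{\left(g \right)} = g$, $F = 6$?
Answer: $-512$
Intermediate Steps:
$r{\left(M \right)} = -6 + M$ ($r{\left(M \right)} = M - 6 = -6 + M$)
$G{\left(V \right)} = V + 5 V \left(-5 + V\right)$ ($G{\left(V \right)} = 5 V \left(-5 + V\right) + V = V + 5 V \left(-5 + V\right)$)
$G{\left(8 \right)} \left(-3 + S{\left(-7,r{\left(6 \right)} \right)}\right) = 8 \left(-24 + 5 \cdot 8\right) \left(-3 - 1\right) = 8 \left(-24 + 40\right) \left(-3 - 1\right) = 8 \cdot 16 \left(-3 + \left(-1 + 0\right)\right) = 128 \left(-3 - 1\right) = 128 \left(-4\right) = -512$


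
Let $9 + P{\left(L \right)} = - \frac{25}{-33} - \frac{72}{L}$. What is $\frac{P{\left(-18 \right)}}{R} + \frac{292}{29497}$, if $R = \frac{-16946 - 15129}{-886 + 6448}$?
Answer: $\frac{1551853244}{2081455805} \approx 0.74556$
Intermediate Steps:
$P{\left(L \right)} = - \frac{272}{33} - \frac{72}{L}$ ($P{\left(L \right)} = -9 - \left(- \frac{25}{33} + \frac{72}{L}\right) = -9 + \left(\frac{25}{33} - \frac{72}{L}\right) = - \frac{272}{33} - \frac{72}{L}$)
$R = - \frac{32075}{5562} \approx -5.7668$
$\frac{P{\left(-18 \right)}}{R} + \frac{292}{29497} = \frac{- \frac{272}{33} - \frac{72}{-18}}{- \frac{32075}{5562}} + \frac{292}{29497} = \left(- \frac{272}{33} - -4\right) \left(- \frac{5562}{32075}\right) + 292 \cdot \frac{1}{29497} = \left(- \frac{272}{33} + 4\right) \left(- \frac{5562}{32075}\right) + \frac{292}{29497} = \left(- \frac{140}{33}\right) \left(- \frac{5562}{32075}\right) + \frac{292}{29497} = \frac{51912}{70565} + \frac{292}{29497} = \frac{1551853244}{2081455805}$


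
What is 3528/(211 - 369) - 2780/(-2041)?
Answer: -3380704/161239 ≈ -20.967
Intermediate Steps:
3528/(211 - 369) - 2780/(-2041) = 3528/(-158) - 2780*(-1/2041) = 3528*(-1/158) + 2780/2041 = -1764/79 + 2780/2041 = -3380704/161239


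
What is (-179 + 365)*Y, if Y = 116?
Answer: 21576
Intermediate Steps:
(-179 + 365)*Y = (-179 + 365)*116 = 186*116 = 21576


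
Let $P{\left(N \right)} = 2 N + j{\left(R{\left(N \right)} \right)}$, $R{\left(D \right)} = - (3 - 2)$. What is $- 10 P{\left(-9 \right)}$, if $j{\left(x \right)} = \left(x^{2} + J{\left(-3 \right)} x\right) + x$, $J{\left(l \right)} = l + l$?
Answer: $120$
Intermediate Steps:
$R{\left(D \right)} = -1$ ($R{\left(D \right)} = \left(-1\right) 1 = -1$)
$J{\left(l \right)} = 2 l$
$j{\left(x \right)} = x^{2} - 5 x$ ($j{\left(x \right)} = \left(x^{2} + 2 \left(-3\right) x\right) + x = \left(x^{2} - 6 x\right) + x = x^{2} - 5 x$)
$P{\left(N \right)} = 6 + 2 N$ ($P{\left(N \right)} = 2 N - \left(-5 - 1\right) = 2 N - -6 = 2 N + 6 = 6 + 2 N$)
$- 10 P{\left(-9 \right)} = - 10 \left(6 + 2 \left(-9\right)\right) = - 10 \left(6 - 18\right) = \left(-10\right) \left(-12\right) = 120$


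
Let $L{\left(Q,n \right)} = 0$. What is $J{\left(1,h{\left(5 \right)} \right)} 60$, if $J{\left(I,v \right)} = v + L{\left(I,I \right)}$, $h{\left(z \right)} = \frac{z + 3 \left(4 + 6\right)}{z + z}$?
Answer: $210$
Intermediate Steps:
$h{\left(z \right)} = \frac{30 + z}{2 z}$ ($h{\left(z \right)} = \frac{z + 3 \cdot 10}{2 z} = \left(z + 30\right) \frac{1}{2 z} = \left(30 + z\right) \frac{1}{2 z} = \frac{30 + z}{2 z}$)
$J{\left(I,v \right)} = v$ ($J{\left(I,v \right)} = v + 0 = v$)
$J{\left(1,h{\left(5 \right)} \right)} 60 = \frac{30 + 5}{2 \cdot 5} \cdot 60 = \frac{1}{2} \cdot \frac{1}{5} \cdot 35 \cdot 60 = \frac{7}{2} \cdot 60 = 210$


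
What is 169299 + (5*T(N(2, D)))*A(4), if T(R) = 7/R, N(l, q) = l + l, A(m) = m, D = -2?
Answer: 169334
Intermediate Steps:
N(l, q) = 2*l
169299 + (5*T(N(2, D)))*A(4) = 169299 + (5*(7/((2*2))))*4 = 169299 + (5*(7/4))*4 = 169299 + (35/4)*4 = 169299 + 35 = 169334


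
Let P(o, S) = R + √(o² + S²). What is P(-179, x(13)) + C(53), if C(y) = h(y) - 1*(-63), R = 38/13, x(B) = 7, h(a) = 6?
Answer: 935/13 + √32090 ≈ 251.06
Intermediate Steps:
R = 38/13 (R = 38*(1/13) = 38/13 ≈ 2.9231)
P(o, S) = 38/13 + √(S² + o²) (P(o, S) = 38/13 + √(o² + S²) = 38/13 + √(S² + o²))
C(y) = 69 (C(y) = 6 - 1*(-63) = 6 + 63 = 69)
P(-179, x(13)) + C(53) = (38/13 + √(7² + (-179)²)) + 69 = (38/13 + √(49 + 32041)) + 69 = (38/13 + √32090) + 69 = 935/13 + √32090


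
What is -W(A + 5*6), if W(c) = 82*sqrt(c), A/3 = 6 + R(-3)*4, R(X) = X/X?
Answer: -164*sqrt(15) ≈ -635.17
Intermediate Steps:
R(X) = 1
A = 30 (A = 3*(6 + 1*4) = 3*(6 + 4) = 3*10 = 30)
-W(A + 5*6) = -82*sqrt(30 + 5*6) = -82*sqrt(30 + 30) = -82*sqrt(60) = -82*2*sqrt(15) = -164*sqrt(15)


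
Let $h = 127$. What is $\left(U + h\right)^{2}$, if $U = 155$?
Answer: $79524$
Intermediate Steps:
$\left(U + h\right)^{2} = \left(155 + 127\right)^{2} = 282^{2} = 79524$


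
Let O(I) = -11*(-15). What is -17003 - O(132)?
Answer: -17168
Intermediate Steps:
O(I) = 165
-17003 - O(132) = -17003 - 1*165 = -17003 - 165 = -17168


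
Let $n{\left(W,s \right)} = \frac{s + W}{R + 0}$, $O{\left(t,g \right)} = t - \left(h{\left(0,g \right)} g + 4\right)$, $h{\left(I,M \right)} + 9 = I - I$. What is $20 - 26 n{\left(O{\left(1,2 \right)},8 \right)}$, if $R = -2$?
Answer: $319$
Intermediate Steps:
$h{\left(I,M \right)} = -9$ ($h{\left(I,M \right)} = -9 + \left(I - I\right) = -9 + 0 = -9$)
$O{\left(t,g \right)} = -4 + t + 9 g$ ($O{\left(t,g \right)} = t - \left(- 9 g + 4\right) = t - \left(4 - 9 g\right) = t + \left(-4 + 9 g\right) = -4 + t + 9 g$)
$n{\left(W,s \right)} = - \frac{W}{2} - \frac{s}{2}$ ($n{\left(W,s \right)} = \frac{s + W}{-2 + 0} = \frac{W + s}{-2} = \left(W + s\right) \left(- \frac{1}{2}\right) = - \frac{W}{2} - \frac{s}{2}$)
$20 - 26 n{\left(O{\left(1,2 \right)},8 \right)} = 20 - 26 \left(- \frac{-4 + 1 + 9 \cdot 2}{2} - 4\right) = 20 - 26 \left(- \frac{-4 + 1 + 18}{2} - 4\right) = 20 - 26 \left(\left(- \frac{1}{2}\right) 15 - 4\right) = 20 - 26 \left(- \frac{15}{2} - 4\right) = 20 - -299 = 20 + 299 = 319$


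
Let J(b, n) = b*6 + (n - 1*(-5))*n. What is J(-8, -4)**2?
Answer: 2704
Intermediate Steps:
J(b, n) = 6*b + n*(5 + n) (J(b, n) = 6*b + (n + 5)*n = 6*b + (5 + n)*n = 6*b + n*(5 + n))
J(-8, -4)**2 = ((-4)**2 + 5*(-4) + 6*(-8))**2 = (16 - 20 - 48)**2 = (-52)**2 = 2704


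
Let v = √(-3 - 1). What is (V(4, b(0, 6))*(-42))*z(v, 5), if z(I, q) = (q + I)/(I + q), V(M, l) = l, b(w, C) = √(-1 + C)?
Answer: -42*√5 ≈ -93.915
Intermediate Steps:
v = 2*I (v = √(-4) = 2*I ≈ 2.0*I)
z(I, q) = 1 (z(I, q) = (I + q)/(I + q) = 1)
(V(4, b(0, 6))*(-42))*z(v, 5) = (√(-1 + 6)*(-42))*1 = (√5*(-42))*1 = -42*√5*1 = -42*√5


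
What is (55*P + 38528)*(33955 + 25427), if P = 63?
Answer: 2493628326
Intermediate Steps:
(55*P + 38528)*(33955 + 25427) = (55*63 + 38528)*(33955 + 25427) = (3465 + 38528)*59382 = 41993*59382 = 2493628326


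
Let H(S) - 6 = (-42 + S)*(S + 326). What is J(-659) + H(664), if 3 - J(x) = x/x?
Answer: 615788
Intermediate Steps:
J(x) = 2 (J(x) = 3 - x/x = 3 - 1*1 = 3 - 1 = 2)
H(S) = 6 + (-42 + S)*(326 + S) (H(S) = 6 + (-42 + S)*(S + 326) = 6 + (-42 + S)*(326 + S))
J(-659) + H(664) = 2 + (-13686 + 664**2 + 284*664) = 2 + (-13686 + 440896 + 188576) = 2 + 615786 = 615788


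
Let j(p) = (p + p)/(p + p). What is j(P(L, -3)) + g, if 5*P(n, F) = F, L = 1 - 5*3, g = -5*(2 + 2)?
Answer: -19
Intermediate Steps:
g = -20 (g = -5*4 = -20)
L = -14 (L = 1 - 15 = -14)
P(n, F) = F/5
j(p) = 1 (j(p) = (2*p)/((2*p)) = (2*p)*(1/(2*p)) = 1)
j(P(L, -3)) + g = 1 - 20 = -19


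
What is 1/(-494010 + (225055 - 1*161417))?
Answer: -1/430372 ≈ -2.3236e-6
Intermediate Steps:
1/(-494010 + (225055 - 1*161417)) = 1/(-494010 + (225055 - 161417)) = 1/(-494010 + 63638) = 1/(-430372) = -1/430372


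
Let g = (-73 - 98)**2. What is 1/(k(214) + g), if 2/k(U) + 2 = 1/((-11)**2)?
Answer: 241/7046839 ≈ 3.4200e-5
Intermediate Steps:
k(U) = -242/241 (k(U) = 2/(-2 + 1/((-11)**2)) = 2/(-2 + 1/121) = 2/(-241/121) = 2*(-121/241) = -242/241)
g = 29241 (g = (-171)**2 = 29241)
1/(k(214) + g) = 1/(-242/241 + 29241) = 1/(7046839/241) = 241/7046839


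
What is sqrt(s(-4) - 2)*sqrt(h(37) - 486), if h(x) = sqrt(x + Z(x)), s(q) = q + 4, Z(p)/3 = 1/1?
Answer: -2*sqrt(243 - sqrt(10)) ≈ -30.973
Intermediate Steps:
Z(p) = 3 (Z(p) = 3/1 = 3*1 = 3)
s(q) = 4 + q
h(x) = sqrt(3 + x) (h(x) = sqrt(x + 3) = sqrt(3 + x))
sqrt(s(-4) - 2)*sqrt(h(37) - 486) = sqrt((4 - 4) - 2)*sqrt(sqrt(3 + 37) - 486) = sqrt(0 - 2)*sqrt(sqrt(40) - 486) = sqrt(-2)*sqrt(2*sqrt(10) - 486) = (I*sqrt(2))*sqrt(-486 + 2*sqrt(10)) = I*sqrt(2)*sqrt(-486 + 2*sqrt(10))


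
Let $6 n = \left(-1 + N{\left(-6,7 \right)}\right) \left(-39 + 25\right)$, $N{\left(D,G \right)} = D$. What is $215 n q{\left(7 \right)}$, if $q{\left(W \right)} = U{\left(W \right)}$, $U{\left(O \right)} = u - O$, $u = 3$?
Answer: $- \frac{42140}{3} \approx -14047.0$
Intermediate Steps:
$U{\left(O \right)} = 3 - O$
$n = \frac{49}{3}$ ($n = \frac{\left(-1 - 6\right) \left(-39 + 25\right)}{6} = \frac{\left(-7\right) \left(-14\right)}{6} = \frac{1}{6} \cdot 98 = \frac{49}{3} \approx 16.333$)
$q{\left(W \right)} = 3 - W$
$215 n q{\left(7 \right)} = 215 \cdot \frac{49}{3} \left(3 - 7\right) = \frac{10535 \left(3 - 7\right)}{3} = \frac{10535}{3} \left(-4\right) = - \frac{42140}{3}$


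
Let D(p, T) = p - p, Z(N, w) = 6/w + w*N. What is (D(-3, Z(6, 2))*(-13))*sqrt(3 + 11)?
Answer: 0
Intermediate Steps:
Z(N, w) = 6/w + N*w
D(p, T) = 0
(D(-3, Z(6, 2))*(-13))*sqrt(3 + 11) = (0*(-13))*sqrt(3 + 11) = 0*sqrt(14) = 0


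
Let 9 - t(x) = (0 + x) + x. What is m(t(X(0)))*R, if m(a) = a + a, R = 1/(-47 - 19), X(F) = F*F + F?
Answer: -3/11 ≈ -0.27273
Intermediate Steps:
X(F) = F + F² (X(F) = F² + F = F + F²)
t(x) = 9 - 2*x (t(x) = 9 - ((0 + x) + x) = 9 - (x + x) = 9 - 2*x)
R = -1/66 (R = 1/(-66) = -1/66 ≈ -0.015152)
m(a) = 2*a
m(t(X(0)))*R = (2*(9 - 0*(1 + 0)))*(-1/66) = (2*(9 - 0))*(-1/66) = (2*(9 - 2*0))*(-1/66) = (2*(9 + 0))*(-1/66) = (2*9)*(-1/66) = 18*(-1/66) = -3/11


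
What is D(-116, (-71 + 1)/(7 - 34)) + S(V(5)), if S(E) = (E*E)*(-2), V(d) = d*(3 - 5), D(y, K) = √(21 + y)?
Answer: -200 + I*√95 ≈ -200.0 + 9.7468*I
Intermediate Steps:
V(d) = -2*d (V(d) = d*(-2) = -2*d)
S(E) = -2*E² (S(E) = E²*(-2) = -2*E²)
D(-116, (-71 + 1)/(7 - 34)) + S(V(5)) = √(21 - 116) - 2*(-2*5)² = √(-95) - 2*(-10)² = I*√95 - 2*100 = I*√95 - 200 = -200 + I*√95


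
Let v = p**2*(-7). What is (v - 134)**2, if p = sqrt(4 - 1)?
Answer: 24025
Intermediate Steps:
p = sqrt(3) ≈ 1.7320
v = -21 (v = (sqrt(3))**2*(-7) = 3*(-7) = -21)
(v - 134)**2 = (-21 - 134)**2 = (-155)**2 = 24025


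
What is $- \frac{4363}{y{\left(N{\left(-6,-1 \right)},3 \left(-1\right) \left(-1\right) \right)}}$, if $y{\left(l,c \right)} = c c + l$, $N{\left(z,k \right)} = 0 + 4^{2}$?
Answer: $- \frac{4363}{25} \approx -174.52$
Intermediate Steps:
$N{\left(z,k \right)} = 16$ ($N{\left(z,k \right)} = 0 + 16 = 16$)
$y{\left(l,c \right)} = l + c^{2}$ ($y{\left(l,c \right)} = c^{2} + l = l + c^{2}$)
$- \frac{4363}{y{\left(N{\left(-6,-1 \right)},3 \left(-1\right) \left(-1\right) \right)}} = - \frac{4363}{16 + \left(3 \left(-1\right) \left(-1\right)\right)^{2}} = - \frac{4363}{16 + \left(\left(-3\right) \left(-1\right)\right)^{2}} = - \frac{4363}{16 + 3^{2}} = - \frac{4363}{16 + 9} = - \frac{4363}{25}$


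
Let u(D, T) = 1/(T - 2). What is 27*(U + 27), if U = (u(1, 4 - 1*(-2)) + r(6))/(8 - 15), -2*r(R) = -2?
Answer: 20277/28 ≈ 724.18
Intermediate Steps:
r(R) = 1 (r(R) = -½*(-2) = 1)
u(D, T) = 1/(-2 + T)
U = -5/28 (U = (1/(-2 + (4 - 1*(-2))) + 1)/(8 - 15) = (1/(-2 + (4 + 2)) + 1)/(-7) = (1/(-2 + 6) + 1)*(-⅐) = (1/4 + 1)*(-⅐) = (¼ + 1)*(-⅐) = (5/4)*(-⅐) = -5/28 ≈ -0.17857)
27*(U + 27) = 27*(-5/28 + 27) = 27*(751/28) = 20277/28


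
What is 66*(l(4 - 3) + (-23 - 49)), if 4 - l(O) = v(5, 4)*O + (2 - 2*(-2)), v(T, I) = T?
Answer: -5214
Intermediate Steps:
l(O) = -2 - 5*O (l(O) = 4 - (5*O + (2 - 2*(-2))) = 4 - (5*O + (2 + 4)) = 4 - (5*O + 6) = 4 - (6 + 5*O) = 4 + (-6 - 5*O) = -2 - 5*O)
66*(l(4 - 3) + (-23 - 49)) = 66*((-2 - 5*(4 - 3)) + (-23 - 49)) = 66*((-2 - 5*1) - 72) = 66*((-2 - 5) - 72) = 66*(-7 - 72) = 66*(-79) = -5214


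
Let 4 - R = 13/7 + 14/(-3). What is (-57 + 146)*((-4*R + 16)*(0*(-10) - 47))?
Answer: 987188/21 ≈ 47009.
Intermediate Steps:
R = 143/21 (R = 4 - (13/7 + 14/(-3)) = 4 - (13*(⅐) + 14*(-⅓)) = 4 - (13/7 - 14/3) = 4 - 1*(-59/21) = 4 + 59/21 = 143/21 ≈ 6.8095)
(-57 + 146)*((-4*R + 16)*(0*(-10) - 47)) = (-57 + 146)*((-4*143/21 + 16)*(0*(-10) - 47)) = 89*((-572/21 + 16)*(0 - 47)) = 89*(-236/21*(-47)) = 89*(11092/21) = 987188/21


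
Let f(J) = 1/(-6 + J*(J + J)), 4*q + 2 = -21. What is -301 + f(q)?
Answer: -144773/481 ≈ -300.98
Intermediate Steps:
q = -23/4 (q = -½ + (¼)*(-21) = -½ - 21/4 = -23/4 ≈ -5.7500)
f(J) = 1/(-6 + 2*J²) (f(J) = 1/(-6 + J*(2*J)) = 1/(-6 + 2*J²))
-301 + f(q) = -301 + 1/(2*(-3 + (-23/4)²)) = -301 + 1/(2*(-3 + 529/16)) = -301 + 1/(2*(481/16)) = -301 + (½)*(16/481) = -301 + 8/481 = -144773/481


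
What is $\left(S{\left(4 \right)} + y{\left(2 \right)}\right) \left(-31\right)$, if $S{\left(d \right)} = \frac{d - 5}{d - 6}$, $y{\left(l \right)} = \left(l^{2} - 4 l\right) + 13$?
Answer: $- \frac{589}{2} \approx -294.5$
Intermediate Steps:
$y{\left(l \right)} = 13 + l^{2} - 4 l$
$S{\left(d \right)} = \frac{-5 + d}{-6 + d}$
$\left(S{\left(4 \right)} + y{\left(2 \right)}\right) \left(-31\right) = \left(\frac{-5 + 4}{-6 + 4} + \left(13 + 2^{2} - 8\right)\right) \left(-31\right) = \left(\frac{1}{-2} \left(-1\right) + \left(13 + 4 - 8\right)\right) \left(-31\right) = \left(\left(- \frac{1}{2}\right) \left(-1\right) + 9\right) \left(-31\right) = \left(\frac{1}{2} + 9\right) \left(-31\right) = \frac{19}{2} \left(-31\right) = - \frac{589}{2}$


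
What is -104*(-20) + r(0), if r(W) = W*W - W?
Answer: 2080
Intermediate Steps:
r(W) = W² - W
-104*(-20) + r(0) = -104*(-20) + 0*(-1 + 0) = 2080 + 0*(-1) = 2080 + 0 = 2080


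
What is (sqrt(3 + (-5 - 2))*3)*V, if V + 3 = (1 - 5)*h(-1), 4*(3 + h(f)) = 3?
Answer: 36*I ≈ 36.0*I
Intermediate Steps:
h(f) = -9/4 (h(f) = -3 + (1/4)*3 = -3 + 3/4 = -9/4)
V = 6 (V = -3 + (1 - 5)*(-9/4) = -3 - 4*(-9/4) = -3 + 9 = 6)
(sqrt(3 + (-5 - 2))*3)*V = (sqrt(3 + (-5 - 2))*3)*6 = (sqrt(3 - 7)*3)*6 = (sqrt(-4)*3)*6 = ((2*I)*3)*6 = (6*I)*6 = 36*I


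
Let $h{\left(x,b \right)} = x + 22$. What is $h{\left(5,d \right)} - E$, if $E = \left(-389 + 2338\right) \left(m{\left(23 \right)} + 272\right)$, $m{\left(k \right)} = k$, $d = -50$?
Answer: $-574928$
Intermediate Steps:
$h{\left(x,b \right)} = 22 + x$
$E = 574955$ ($E = \left(-389 + 2338\right) \left(23 + 272\right) = 1949 \cdot 295 = 574955$)
$h{\left(5,d \right)} - E = \left(22 + 5\right) - 574955 = 27 - 574955 = -574928$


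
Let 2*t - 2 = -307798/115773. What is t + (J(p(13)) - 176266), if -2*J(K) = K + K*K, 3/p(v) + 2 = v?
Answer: -2469235122257/14008533 ≈ -1.7627e+5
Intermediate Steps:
p(v) = 3/(-2 + v)
J(K) = -K/2 - K²/2 (J(K) = -(K + K*K)/2 = -(K + K²)/2 = -K/2 - K²/2)
t = -38126/115773 (t = 1 + (-307798/115773)/2 = 1 + (-307798*1/115773)/2 = 1 + (½)*(-307798/115773) = 1 - 153899/115773 = -38126/115773 ≈ -0.32932)
t + (J(p(13)) - 176266) = -38126/115773 + (-3/(-2 + 13)*(1 + 3/(-2 + 13))/2 - 176266) = -38126/115773 + (-3/11*(1 + 3/11)/2 - 176266) = -38126/115773 + (-3*(1/11)*(1 + 3*(1/11))/2 - 176266) = -38126/115773 + (-½*3/11*(1 + 3/11) - 176266) = -38126/115773 + (-½*3/11*14/11 - 176266) = -38126/115773 + (-21/121 - 176266) = -38126/115773 - 21328207/121 = -2469235122257/14008533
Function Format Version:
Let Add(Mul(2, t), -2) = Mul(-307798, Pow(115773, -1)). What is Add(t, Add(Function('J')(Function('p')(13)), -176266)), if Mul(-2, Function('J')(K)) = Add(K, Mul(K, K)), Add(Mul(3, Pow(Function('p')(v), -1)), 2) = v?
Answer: Rational(-2469235122257, 14008533) ≈ -1.7627e+5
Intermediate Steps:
Function('p')(v) = Mul(3, Pow(Add(-2, v), -1))
Function('J')(K) = Add(Mul(Rational(-1, 2), K), Mul(Rational(-1, 2), Pow(K, 2))) (Function('J')(K) = Mul(Rational(-1, 2), Add(K, Mul(K, K))) = Mul(Rational(-1, 2), Add(K, Pow(K, 2))) = Add(Mul(Rational(-1, 2), K), Mul(Rational(-1, 2), Pow(K, 2))))
t = Rational(-38126, 115773) (t = Add(1, Mul(Rational(1, 2), Mul(-307798, Pow(115773, -1)))) = Add(1, Mul(Rational(1, 2), Mul(-307798, Rational(1, 115773)))) = Add(1, Mul(Rational(1, 2), Rational(-307798, 115773))) = Add(1, Rational(-153899, 115773)) = Rational(-38126, 115773) ≈ -0.32932)
Add(t, Add(Function('J')(Function('p')(13)), -176266)) = Add(Rational(-38126, 115773), Add(Mul(Rational(-1, 2), Mul(3, Pow(Add(-2, 13), -1)), Add(1, Mul(3, Pow(Add(-2, 13), -1)))), -176266)) = Add(Rational(-38126, 115773), Add(Mul(Rational(-1, 2), Mul(3, Pow(11, -1)), Add(1, Mul(3, Pow(11, -1)))), -176266)) = Add(Rational(-38126, 115773), Add(Mul(Rational(-1, 2), Mul(3, Rational(1, 11)), Add(1, Mul(3, Rational(1, 11)))), -176266)) = Add(Rational(-38126, 115773), Add(Mul(Rational(-1, 2), Rational(3, 11), Add(1, Rational(3, 11))), -176266)) = Add(Rational(-38126, 115773), Add(Mul(Rational(-1, 2), Rational(3, 11), Rational(14, 11)), -176266)) = Add(Rational(-38126, 115773), Add(Rational(-21, 121), -176266)) = Add(Rational(-38126, 115773), Rational(-21328207, 121)) = Rational(-2469235122257, 14008533)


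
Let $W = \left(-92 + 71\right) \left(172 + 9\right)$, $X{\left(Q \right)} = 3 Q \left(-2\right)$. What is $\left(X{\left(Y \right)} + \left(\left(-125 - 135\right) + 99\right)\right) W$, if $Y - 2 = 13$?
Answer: $954051$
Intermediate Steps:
$Y = 15$ ($Y = 2 + 13 = 15$)
$X{\left(Q \right)} = - 6 Q$
$W = -3801$ ($W = \left(-21\right) 181 = -3801$)
$\left(X{\left(Y \right)} + \left(\left(-125 - 135\right) + 99\right)\right) W = \left(\left(-6\right) 15 + \left(\left(-125 - 135\right) + 99\right)\right) \left(-3801\right) = \left(-90 + \left(-260 + 99\right)\right) \left(-3801\right) = \left(-90 - 161\right) \left(-3801\right) = \left(-251\right) \left(-3801\right) = 954051$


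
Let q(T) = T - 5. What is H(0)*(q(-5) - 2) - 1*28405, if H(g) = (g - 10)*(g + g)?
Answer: -28405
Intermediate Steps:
H(g) = 2*g*(-10 + g) (H(g) = (-10 + g)*(2*g) = 2*g*(-10 + g))
q(T) = -5 + T
H(0)*(q(-5) - 2) - 1*28405 = (2*0*(-10 + 0))*((-5 - 5) - 2) - 1*28405 = (2*0*(-10))*(-10 - 2) - 28405 = 0*(-12) - 28405 = 0 - 28405 = -28405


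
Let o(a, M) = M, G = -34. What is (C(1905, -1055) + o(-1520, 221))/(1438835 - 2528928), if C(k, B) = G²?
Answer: -1377/1090093 ≈ -0.0012632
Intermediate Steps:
C(k, B) = 1156 (C(k, B) = (-34)² = 1156)
(C(1905, -1055) + o(-1520, 221))/(1438835 - 2528928) = (1156 + 221)/(1438835 - 2528928) = 1377/(-1090093) = 1377*(-1/1090093) = -1377/1090093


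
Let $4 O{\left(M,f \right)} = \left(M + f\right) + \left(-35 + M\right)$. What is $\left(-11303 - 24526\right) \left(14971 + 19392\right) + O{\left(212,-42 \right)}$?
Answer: $- \frac{4924767361}{4} \approx -1.2312 \cdot 10^{9}$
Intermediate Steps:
$O{\left(M,f \right)} = - \frac{35}{4} + \frac{M}{2} + \frac{f}{4}$ ($O{\left(M,f \right)} = \frac{\left(M + f\right) + \left(-35 + M\right)}{4} = \frac{-35 + f + 2 M}{4} = - \frac{35}{4} + \frac{M}{2} + \frac{f}{4}$)
$\left(-11303 - 24526\right) \left(14971 + 19392\right) + O{\left(212,-42 \right)} = \left(-11303 - 24526\right) \left(14971 + 19392\right) + \left(- \frac{35}{4} + \frac{1}{2} \cdot 212 + \frac{1}{4} \left(-42\right)\right) = \left(-35829\right) 34363 - - \frac{347}{4} = -1231191927 + \frac{347}{4} = - \frac{4924767361}{4}$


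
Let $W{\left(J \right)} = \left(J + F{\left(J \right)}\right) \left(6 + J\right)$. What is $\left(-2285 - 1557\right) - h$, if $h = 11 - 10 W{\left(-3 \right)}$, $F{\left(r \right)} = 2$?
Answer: $-3883$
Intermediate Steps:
$W{\left(J \right)} = \left(2 + J\right) \left(6 + J\right)$ ($W{\left(J \right)} = \left(J + 2\right) \left(6 + J\right) = \left(2 + J\right) \left(6 + J\right)$)
$h = 41$ ($h = 11 - 10 \left(12 + \left(-3\right)^{2} + 8 \left(-3\right)\right) = 11 - 10 \left(12 + 9 - 24\right) = 11 - -30 = 11 + 30 = 41$)
$\left(-2285 - 1557\right) - h = \left(-2285 - 1557\right) - 41 = -3842 - 41 = -3883$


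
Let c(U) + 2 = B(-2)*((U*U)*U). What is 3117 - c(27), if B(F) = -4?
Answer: 81851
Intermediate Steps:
c(U) = -2 - 4*U**3 (c(U) = -2 - 4*U*U*U = -2 - 4*U**2*U = -2 - 4*U**3)
3117 - c(27) = 3117 - (-2 - 4*27**3) = 3117 - (-2 - 4*19683) = 3117 - (-2 - 78732) = 3117 - 1*(-78734) = 3117 + 78734 = 81851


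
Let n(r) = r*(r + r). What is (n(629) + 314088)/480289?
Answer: 1105370/480289 ≈ 2.3015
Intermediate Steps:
n(r) = 2*r² (n(r) = r*(2*r) = 2*r²)
(n(629) + 314088)/480289 = (2*629² + 314088)/480289 = (2*395641 + 314088)*(1/480289) = (791282 + 314088)*(1/480289) = 1105370*(1/480289) = 1105370/480289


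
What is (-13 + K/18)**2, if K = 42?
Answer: 1024/9 ≈ 113.78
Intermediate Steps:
(-13 + K/18)**2 = (-13 + 42/18)**2 = (-13 + 42*(1/18))**2 = (-13 + 7/3)**2 = (-32/3)**2 = 1024/9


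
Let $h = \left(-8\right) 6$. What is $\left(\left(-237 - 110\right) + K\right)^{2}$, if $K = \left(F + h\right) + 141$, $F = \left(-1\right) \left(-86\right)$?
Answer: $28224$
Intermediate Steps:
$h = -48$
$F = 86$
$K = 179$ ($K = \left(86 - 48\right) + 141 = 38 + 141 = 179$)
$\left(\left(-237 - 110\right) + K\right)^{2} = \left(\left(-237 - 110\right) + 179\right)^{2} = \left(-347 + 179\right)^{2} = \left(-168\right)^{2} = 28224$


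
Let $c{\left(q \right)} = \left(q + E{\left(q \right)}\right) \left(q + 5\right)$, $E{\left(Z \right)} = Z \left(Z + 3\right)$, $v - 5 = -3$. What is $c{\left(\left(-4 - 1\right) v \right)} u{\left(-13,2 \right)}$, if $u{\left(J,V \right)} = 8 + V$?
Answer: $-3000$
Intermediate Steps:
$v = 2$ ($v = 5 - 3 = 2$)
$E{\left(Z \right)} = Z \left(3 + Z\right)$
$c{\left(q \right)} = \left(5 + q\right) \left(q + q \left(3 + q\right)\right)$ ($c{\left(q \right)} = \left(q + q \left(3 + q\right)\right) \left(q + 5\right) = \left(q + q \left(3 + q\right)\right) \left(5 + q\right) = \left(5 + q\right) \left(q + q \left(3 + q\right)\right)$)
$c{\left(\left(-4 - 1\right) v \right)} u{\left(-13,2 \right)} = \left(-4 - 1\right) 2 \left(20 + \left(\left(-4 - 1\right) 2\right)^{2} + 9 \left(-4 - 1\right) 2\right) \left(8 + 2\right) = \left(-5\right) 2 \left(20 + \left(\left(-5\right) 2\right)^{2} + 9 \left(\left(-5\right) 2\right)\right) 10 = - 10 \left(20 + \left(-10\right)^{2} + 9 \left(-10\right)\right) 10 = - 10 \left(20 + 100 - 90\right) 10 = \left(-10\right) 30 \cdot 10 = \left(-300\right) 10 = -3000$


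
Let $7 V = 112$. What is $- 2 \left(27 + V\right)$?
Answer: $-86$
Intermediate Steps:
$V = 16$ ($V = \frac{1}{7} \cdot 112 = 16$)
$- 2 \left(27 + V\right) = - 2 \left(27 + 16\right) = \left(-2\right) 43 = -86$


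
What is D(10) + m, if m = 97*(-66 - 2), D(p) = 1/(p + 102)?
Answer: -738751/112 ≈ -6596.0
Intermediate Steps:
D(p) = 1/(102 + p)
m = -6596 (m = 97*(-68) = -6596)
D(10) + m = 1/(102 + 10) - 6596 = 1/112 - 6596 = -738751/112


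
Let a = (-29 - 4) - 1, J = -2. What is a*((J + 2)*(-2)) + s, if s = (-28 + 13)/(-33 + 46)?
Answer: -15/13 ≈ -1.1538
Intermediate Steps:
s = -15/13 ≈ -1.1538
a = -34 (a = -33 - 1 = -34)
a*((J + 2)*(-2)) + s = -34*(-2 + 2)*(-2) - 15/13 = -0*(-2) - 15/13 = -34*0 - 15/13 = 0 - 15/13 = -15/13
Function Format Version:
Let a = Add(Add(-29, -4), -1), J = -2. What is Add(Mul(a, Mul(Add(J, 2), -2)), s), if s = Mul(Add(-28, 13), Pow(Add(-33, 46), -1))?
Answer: Rational(-15, 13) ≈ -1.1538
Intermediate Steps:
s = Rational(-15, 13) (s = Mul(-15, Pow(13, -1)) = Mul(-15, Rational(1, 13)) = Rational(-15, 13) ≈ -1.1538)
a = -34 (a = Add(-33, -1) = -34)
Add(Mul(a, Mul(Add(J, 2), -2)), s) = Add(Mul(-34, Mul(Add(-2, 2), -2)), Rational(-15, 13)) = Add(Mul(-34, Mul(0, -2)), Rational(-15, 13)) = Add(Mul(-34, 0), Rational(-15, 13)) = Add(0, Rational(-15, 13)) = Rational(-15, 13)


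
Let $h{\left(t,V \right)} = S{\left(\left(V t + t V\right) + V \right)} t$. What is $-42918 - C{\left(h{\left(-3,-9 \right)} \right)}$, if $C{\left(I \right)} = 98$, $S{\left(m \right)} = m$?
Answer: $-43016$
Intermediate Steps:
$h{\left(t,V \right)} = t \left(V + 2 V t\right)$ ($h{\left(t,V \right)} = \left(\left(V t + t V\right) + V\right) t = \left(\left(V t + V t\right) + V\right) t = \left(2 V t + V\right) t = \left(V + 2 V t\right) t = t \left(V + 2 V t\right)$)
$-42918 - C{\left(h{\left(-3,-9 \right)} \right)} = -42918 - 98 = -43016$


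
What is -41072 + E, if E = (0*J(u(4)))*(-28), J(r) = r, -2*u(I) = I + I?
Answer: -41072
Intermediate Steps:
u(I) = -I (u(I) = -(I + I)/2 = -I)
E = 0 (E = (0*(-1*4))*(-28) = (0*(-4))*(-28) = 0*(-28) = 0)
-41072 + E = -41072 + 0 = -41072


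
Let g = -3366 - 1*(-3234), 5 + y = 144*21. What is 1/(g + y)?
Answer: 1/2887 ≈ 0.00034638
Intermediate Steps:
y = 3019 (y = -5 + 144*21 = -5 + 3024 = 3019)
g = -132 (g = -3366 + 3234 = -132)
1/(g + y) = 1/(-132 + 3019) = 1/2887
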